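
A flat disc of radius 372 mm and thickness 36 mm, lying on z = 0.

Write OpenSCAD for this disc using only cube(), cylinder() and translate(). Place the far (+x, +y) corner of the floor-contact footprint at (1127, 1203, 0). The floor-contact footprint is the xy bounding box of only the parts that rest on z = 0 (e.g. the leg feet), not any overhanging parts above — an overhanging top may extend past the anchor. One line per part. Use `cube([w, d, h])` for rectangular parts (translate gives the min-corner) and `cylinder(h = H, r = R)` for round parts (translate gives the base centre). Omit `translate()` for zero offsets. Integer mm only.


translate([755, 831, 0]) cylinder(h = 36, r = 372);


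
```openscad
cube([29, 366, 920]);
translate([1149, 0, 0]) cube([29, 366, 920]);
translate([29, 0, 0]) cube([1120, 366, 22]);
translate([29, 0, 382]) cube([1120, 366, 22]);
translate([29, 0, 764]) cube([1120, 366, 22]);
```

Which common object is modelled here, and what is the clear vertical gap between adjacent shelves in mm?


A bookshelf. The clear shelf gap is 360 mm.

Two tall side panels with 3 horizontal boards between them — a bookshelf. The first two shelf undersides are at z = 0 and z = 382; with shelf thickness 22, the clear gap is 382 − 0 − 22 = 360 mm.


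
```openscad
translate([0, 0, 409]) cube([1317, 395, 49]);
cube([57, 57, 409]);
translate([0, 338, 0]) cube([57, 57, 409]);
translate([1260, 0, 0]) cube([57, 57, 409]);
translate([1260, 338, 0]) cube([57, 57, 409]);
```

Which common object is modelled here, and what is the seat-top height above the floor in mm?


A bench. The seat-top height is 458 mm.

A long slab on four corner posts — a bench. The slab sits at z = 409 with thickness 49, so the top is 409 + 49 = 458 mm.


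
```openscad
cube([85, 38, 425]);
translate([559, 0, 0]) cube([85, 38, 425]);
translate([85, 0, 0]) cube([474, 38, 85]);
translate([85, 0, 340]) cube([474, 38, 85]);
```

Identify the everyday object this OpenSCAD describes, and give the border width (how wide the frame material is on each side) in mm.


A picture frame. The border width is 85 mm.

Four thin pieces enclosing a rectangular opening — a picture frame. The two full-height stiles are 425 mm tall; the top rail sits at z = 340 and is 85 mm tall, so the border above the opening is 425 − 340 = 85 mm, matching the stile x-width.


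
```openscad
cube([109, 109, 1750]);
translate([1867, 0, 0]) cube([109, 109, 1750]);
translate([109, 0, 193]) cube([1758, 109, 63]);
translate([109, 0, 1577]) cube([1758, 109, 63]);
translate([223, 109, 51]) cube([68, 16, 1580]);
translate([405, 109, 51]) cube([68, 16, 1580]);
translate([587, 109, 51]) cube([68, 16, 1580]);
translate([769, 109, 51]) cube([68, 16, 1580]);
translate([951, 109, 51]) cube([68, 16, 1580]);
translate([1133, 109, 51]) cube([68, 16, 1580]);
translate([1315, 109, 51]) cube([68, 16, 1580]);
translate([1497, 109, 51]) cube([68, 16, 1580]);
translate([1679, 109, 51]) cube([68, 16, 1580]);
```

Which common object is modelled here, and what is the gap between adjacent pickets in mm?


A fence section. The picket gap is 114 mm.

Two posts, two rails, 9 pickets — a fence section. Span 1758 mm holds 9 pickets of 68 mm with 10 equal gaps: ⌊(1758 − 9·68) / 10⌋ = 114 mm.


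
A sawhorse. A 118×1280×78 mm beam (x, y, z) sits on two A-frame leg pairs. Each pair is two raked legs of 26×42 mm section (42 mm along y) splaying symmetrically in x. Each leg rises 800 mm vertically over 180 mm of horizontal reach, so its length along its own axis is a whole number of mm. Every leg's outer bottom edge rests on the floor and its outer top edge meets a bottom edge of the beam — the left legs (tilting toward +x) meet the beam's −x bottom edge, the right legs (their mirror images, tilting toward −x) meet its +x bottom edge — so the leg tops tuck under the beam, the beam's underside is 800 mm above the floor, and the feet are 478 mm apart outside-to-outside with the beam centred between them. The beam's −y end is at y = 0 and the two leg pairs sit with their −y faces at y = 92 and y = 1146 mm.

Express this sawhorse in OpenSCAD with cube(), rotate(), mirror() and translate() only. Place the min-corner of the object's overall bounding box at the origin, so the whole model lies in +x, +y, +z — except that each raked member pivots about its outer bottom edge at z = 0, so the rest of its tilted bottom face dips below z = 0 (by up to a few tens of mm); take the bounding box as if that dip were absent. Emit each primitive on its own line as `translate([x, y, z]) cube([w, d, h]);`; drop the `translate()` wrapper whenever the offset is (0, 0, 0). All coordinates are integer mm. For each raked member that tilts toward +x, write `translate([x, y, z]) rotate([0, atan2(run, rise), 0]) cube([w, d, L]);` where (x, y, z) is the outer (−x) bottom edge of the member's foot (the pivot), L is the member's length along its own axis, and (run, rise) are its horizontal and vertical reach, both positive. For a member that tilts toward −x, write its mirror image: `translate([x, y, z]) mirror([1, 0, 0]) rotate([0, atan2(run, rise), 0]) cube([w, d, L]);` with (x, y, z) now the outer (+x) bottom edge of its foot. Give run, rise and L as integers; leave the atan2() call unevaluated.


translate([180, 0, 800]) cube([118, 1280, 78]);
translate([0, 92, 0]) rotate([0, atan2(180, 800), 0]) cube([26, 42, 820]);
translate([478, 92, 0]) mirror([1, 0, 0]) rotate([0, atan2(180, 800), 0]) cube([26, 42, 820]);
translate([0, 1146, 0]) rotate([0, atan2(180, 800), 0]) cube([26, 42, 820]);
translate([478, 1146, 0]) mirror([1, 0, 0]) rotate([0, atan2(180, 800), 0]) cube([26, 42, 820]);


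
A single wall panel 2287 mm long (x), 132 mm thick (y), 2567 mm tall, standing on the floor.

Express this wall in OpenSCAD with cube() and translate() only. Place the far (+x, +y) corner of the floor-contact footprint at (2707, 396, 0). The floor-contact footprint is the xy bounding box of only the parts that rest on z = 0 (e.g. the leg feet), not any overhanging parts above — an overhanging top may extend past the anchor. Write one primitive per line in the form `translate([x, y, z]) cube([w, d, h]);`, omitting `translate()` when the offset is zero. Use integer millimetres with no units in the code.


translate([420, 264, 0]) cube([2287, 132, 2567]);


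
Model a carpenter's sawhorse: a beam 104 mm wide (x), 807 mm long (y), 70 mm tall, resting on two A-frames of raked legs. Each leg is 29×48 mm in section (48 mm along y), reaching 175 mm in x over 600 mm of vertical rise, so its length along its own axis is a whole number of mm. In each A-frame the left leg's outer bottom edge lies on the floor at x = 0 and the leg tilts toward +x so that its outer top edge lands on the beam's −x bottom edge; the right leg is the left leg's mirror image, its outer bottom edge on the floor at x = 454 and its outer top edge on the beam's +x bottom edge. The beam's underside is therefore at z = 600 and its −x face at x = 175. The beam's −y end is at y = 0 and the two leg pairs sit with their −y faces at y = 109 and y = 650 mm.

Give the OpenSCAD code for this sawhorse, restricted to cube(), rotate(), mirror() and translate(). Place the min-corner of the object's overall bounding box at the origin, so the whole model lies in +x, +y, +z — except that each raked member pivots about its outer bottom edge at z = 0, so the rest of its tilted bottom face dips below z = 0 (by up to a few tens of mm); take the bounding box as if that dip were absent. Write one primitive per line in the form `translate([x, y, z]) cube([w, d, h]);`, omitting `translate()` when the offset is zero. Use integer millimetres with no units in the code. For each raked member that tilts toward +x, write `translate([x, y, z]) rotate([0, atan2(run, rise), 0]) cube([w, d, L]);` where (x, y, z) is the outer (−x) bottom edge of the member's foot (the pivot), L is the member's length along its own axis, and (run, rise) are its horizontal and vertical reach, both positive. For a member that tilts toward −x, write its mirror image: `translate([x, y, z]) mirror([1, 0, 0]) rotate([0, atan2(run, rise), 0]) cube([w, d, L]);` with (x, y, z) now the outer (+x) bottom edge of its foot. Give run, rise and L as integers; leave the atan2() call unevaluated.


translate([175, 0, 600]) cube([104, 807, 70]);
translate([0, 109, 0]) rotate([0, atan2(175, 600), 0]) cube([29, 48, 625]);
translate([454, 109, 0]) mirror([1, 0, 0]) rotate([0, atan2(175, 600), 0]) cube([29, 48, 625]);
translate([0, 650, 0]) rotate([0, atan2(175, 600), 0]) cube([29, 48, 625]);
translate([454, 650, 0]) mirror([1, 0, 0]) rotate([0, atan2(175, 600), 0]) cube([29, 48, 625]);


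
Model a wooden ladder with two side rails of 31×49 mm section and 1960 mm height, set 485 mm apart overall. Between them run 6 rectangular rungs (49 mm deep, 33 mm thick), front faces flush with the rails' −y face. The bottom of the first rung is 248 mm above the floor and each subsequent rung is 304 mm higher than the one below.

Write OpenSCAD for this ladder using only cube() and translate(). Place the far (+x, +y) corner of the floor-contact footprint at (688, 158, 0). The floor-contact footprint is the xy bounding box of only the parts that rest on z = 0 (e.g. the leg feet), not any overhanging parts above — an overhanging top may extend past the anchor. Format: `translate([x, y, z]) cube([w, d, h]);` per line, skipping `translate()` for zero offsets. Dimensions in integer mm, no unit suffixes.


translate([203, 109, 0]) cube([31, 49, 1960]);
translate([657, 109, 0]) cube([31, 49, 1960]);
translate([234, 109, 248]) cube([423, 49, 33]);
translate([234, 109, 552]) cube([423, 49, 33]);
translate([234, 109, 856]) cube([423, 49, 33]);
translate([234, 109, 1160]) cube([423, 49, 33]);
translate([234, 109, 1464]) cube([423, 49, 33]);
translate([234, 109, 1768]) cube([423, 49, 33]);


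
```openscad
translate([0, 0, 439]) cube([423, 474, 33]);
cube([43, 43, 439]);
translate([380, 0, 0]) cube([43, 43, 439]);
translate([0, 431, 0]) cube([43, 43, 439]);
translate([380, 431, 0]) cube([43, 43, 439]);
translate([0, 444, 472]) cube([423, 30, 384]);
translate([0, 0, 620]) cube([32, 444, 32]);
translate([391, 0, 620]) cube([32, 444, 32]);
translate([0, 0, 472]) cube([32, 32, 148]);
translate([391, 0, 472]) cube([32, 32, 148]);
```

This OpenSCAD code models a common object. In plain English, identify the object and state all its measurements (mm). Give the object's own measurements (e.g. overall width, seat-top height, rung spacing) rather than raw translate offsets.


A chair. The seat is a 423×474×33 mm slab with its top at z = 472 mm, on four 43×43 mm corner legs (flush with the seat edges, standing on z = 0). A flat backrest 30 mm thick, 384 mm tall, spans the full seat width and rises from the seat top along its +y edge, rear face flush with the rear of the seat. Two armrests of 32×32 mm section run along each side from the seat's front edge to the front of the backrest, top faces 180 mm above the seat top and outer faces flush with the seat's x-edges; a 32×32 mm post under the front of each armrest stands on the seat at the front corner.


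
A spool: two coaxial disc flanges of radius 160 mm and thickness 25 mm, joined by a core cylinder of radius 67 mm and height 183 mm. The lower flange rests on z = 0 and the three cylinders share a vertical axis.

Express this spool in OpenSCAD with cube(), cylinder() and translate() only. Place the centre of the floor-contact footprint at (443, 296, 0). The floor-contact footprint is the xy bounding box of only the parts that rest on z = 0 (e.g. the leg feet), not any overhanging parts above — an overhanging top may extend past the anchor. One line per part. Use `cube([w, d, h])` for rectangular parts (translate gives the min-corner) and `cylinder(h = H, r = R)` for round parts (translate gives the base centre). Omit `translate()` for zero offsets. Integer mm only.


translate([443, 296, 0]) cylinder(h = 25, r = 160);
translate([443, 296, 25]) cylinder(h = 183, r = 67);
translate([443, 296, 208]) cylinder(h = 25, r = 160);


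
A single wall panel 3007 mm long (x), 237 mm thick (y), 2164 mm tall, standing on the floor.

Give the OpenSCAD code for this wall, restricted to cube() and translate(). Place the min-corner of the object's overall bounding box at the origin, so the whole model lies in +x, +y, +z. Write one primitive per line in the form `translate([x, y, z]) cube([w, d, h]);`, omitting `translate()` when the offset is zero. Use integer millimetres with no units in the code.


cube([3007, 237, 2164]);


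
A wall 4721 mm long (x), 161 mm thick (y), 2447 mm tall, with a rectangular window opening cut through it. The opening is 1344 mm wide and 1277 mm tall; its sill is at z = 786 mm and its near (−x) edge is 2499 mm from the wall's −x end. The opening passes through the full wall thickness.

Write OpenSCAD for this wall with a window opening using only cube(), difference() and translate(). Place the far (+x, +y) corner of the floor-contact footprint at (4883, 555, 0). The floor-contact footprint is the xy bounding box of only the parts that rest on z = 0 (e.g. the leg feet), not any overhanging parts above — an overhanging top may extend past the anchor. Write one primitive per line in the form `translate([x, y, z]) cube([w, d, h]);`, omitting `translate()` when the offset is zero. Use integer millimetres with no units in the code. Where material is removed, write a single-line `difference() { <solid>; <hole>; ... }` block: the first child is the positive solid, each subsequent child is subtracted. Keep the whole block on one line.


difference() { translate([162, 394, 0]) cube([4721, 161, 2447]); translate([2661, 394, 786]) cube([1344, 161, 1277]); }


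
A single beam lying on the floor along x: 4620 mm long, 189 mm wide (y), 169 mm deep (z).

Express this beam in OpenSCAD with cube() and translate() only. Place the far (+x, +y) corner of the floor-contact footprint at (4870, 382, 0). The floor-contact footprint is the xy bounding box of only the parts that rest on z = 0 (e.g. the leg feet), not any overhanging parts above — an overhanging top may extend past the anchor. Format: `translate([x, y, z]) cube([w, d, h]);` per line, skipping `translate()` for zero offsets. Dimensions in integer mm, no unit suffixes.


translate([250, 193, 0]) cube([4620, 189, 169]);


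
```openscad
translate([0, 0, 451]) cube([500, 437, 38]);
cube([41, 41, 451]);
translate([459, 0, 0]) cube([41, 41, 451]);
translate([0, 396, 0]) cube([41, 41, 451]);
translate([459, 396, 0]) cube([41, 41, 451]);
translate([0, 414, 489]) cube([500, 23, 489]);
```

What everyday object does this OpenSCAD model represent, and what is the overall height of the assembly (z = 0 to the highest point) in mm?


A chair. The overall height is 978 mm.

A slab on four corner posts with a tall panel at the back — a chair. The seat slab sits at z = 451 with thickness 38, and the 489 mm backrest starts at the seat top, so the overall height is 451 + 38 + 489 = 978 mm.


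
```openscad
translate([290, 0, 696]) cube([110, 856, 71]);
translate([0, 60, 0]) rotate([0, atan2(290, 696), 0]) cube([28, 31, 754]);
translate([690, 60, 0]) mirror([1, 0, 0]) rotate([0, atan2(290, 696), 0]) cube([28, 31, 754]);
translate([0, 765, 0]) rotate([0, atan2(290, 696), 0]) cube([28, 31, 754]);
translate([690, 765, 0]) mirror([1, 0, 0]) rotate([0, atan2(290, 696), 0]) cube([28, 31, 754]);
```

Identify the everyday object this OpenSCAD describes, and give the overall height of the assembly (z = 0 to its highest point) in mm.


A sawhorse. The overall height is 767 mm.

A beam across two mirrored pairs of raked legs — a sawhorse. The beam's underside is at z = 696 (matching the legs' vertical rise in atan2(290, 696)) and the beam is 71 mm tall, so its top is at 696 + 71 = 767 mm. The raked legs top out at the beam's underside, so that is the highest point.


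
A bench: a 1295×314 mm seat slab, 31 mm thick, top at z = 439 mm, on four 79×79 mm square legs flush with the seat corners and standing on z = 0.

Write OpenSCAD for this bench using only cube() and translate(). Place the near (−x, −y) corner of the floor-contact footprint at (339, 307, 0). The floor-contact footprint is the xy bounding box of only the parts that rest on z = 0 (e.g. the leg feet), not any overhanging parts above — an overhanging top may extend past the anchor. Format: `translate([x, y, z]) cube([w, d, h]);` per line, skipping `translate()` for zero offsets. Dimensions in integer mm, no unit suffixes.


// leg_h = 439 − 31 = 408
translate([339, 307, 408]) cube([1295, 314, 31]);
translate([339, 307, 0]) cube([79, 79, 408]);
translate([339, 542, 0]) cube([79, 79, 408]);
translate([1555, 307, 0]) cube([79, 79, 408]);
translate([1555, 542, 0]) cube([79, 79, 408]);


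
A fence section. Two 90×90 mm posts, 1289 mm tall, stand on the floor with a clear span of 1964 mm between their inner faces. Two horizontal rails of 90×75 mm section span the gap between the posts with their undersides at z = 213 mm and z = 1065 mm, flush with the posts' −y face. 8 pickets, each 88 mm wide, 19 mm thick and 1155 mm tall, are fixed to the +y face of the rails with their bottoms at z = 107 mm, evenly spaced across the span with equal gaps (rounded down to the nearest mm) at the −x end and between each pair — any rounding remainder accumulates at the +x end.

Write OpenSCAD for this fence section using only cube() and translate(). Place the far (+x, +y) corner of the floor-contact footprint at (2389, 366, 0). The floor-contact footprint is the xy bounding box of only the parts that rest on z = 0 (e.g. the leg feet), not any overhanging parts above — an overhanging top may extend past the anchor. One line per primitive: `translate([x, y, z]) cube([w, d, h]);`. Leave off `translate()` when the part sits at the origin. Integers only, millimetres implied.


translate([245, 276, 0]) cube([90, 90, 1289]);
translate([2299, 276, 0]) cube([90, 90, 1289]);
translate([335, 276, 213]) cube([1964, 90, 75]);
translate([335, 276, 1065]) cube([1964, 90, 75]);
translate([475, 366, 107]) cube([88, 19, 1155]);
translate([703, 366, 107]) cube([88, 19, 1155]);
translate([931, 366, 107]) cube([88, 19, 1155]);
translate([1159, 366, 107]) cube([88, 19, 1155]);
translate([1387, 366, 107]) cube([88, 19, 1155]);
translate([1615, 366, 107]) cube([88, 19, 1155]);
translate([1843, 366, 107]) cube([88, 19, 1155]);
translate([2071, 366, 107]) cube([88, 19, 1155]);


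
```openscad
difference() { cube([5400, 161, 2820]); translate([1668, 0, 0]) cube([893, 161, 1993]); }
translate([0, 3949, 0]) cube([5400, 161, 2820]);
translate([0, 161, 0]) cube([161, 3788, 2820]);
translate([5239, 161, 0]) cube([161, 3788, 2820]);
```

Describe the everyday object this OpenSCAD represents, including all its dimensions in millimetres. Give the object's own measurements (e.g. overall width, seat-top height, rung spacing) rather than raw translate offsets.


A single room: four walls, each 2820 mm tall and 161 mm thick, enclosing an outside footprint 5400×4110 mm (x × y), no floor or roof. The front and back walls (−y and +y sides) run the full x-width; the side walls fit between their inner faces. A door opening 893 mm wide and 1993 mm tall is cut through the front wall from the floor up, its −x edge 1668 mm from the wall's −x end.


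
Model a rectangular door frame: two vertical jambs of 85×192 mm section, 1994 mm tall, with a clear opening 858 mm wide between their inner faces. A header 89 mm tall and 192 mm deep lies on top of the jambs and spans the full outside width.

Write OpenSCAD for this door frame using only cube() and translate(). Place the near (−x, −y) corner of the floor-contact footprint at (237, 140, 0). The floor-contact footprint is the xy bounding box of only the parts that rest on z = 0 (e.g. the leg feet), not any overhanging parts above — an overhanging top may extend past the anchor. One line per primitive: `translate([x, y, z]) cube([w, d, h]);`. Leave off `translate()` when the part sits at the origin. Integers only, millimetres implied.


translate([237, 140, 0]) cube([85, 192, 1994]);
translate([1180, 140, 0]) cube([85, 192, 1994]);
translate([237, 140, 1994]) cube([1028, 192, 89]);


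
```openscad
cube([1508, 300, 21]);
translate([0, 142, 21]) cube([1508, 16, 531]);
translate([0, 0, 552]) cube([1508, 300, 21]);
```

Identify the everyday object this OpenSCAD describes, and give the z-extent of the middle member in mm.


An I-beam. The web height is 531 mm.

Two wide flanges with a thin centred web — an I-beam. Overall 573 mm minus two 21 mm flanges gives a web of 573 − 2·21 = 531 mm.


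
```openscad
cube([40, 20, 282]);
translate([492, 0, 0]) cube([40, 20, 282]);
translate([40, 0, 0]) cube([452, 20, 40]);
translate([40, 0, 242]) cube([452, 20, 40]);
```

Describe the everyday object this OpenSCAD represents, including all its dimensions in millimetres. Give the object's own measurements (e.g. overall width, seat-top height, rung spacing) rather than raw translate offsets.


A rectangular picture frame lying in the x–z plane (depth along y). The opening is 452 mm wide (x) by 202 mm tall (z), surrounded by a border 40 mm wide on all four sides. The frame is 20 mm deep and is made of two full-height vertical stiles with two horizontal rails fitted between them.


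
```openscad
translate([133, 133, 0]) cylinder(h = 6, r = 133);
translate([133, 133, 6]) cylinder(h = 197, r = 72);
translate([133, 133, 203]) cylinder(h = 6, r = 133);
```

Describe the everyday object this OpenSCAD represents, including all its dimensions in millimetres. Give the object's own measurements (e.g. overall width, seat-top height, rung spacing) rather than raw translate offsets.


A spool: two coaxial disc flanges of radius 133 mm and thickness 6 mm, joined by a core cylinder of radius 72 mm and height 197 mm. The lower flange rests on z = 0 and the three cylinders share a vertical axis.


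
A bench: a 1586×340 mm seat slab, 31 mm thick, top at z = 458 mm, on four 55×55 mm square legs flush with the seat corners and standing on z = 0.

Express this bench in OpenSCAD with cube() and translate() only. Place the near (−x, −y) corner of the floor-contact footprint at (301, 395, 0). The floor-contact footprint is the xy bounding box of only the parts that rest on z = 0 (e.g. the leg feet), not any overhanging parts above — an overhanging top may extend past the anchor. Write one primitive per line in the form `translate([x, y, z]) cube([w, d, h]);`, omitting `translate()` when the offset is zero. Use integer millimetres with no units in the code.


translate([301, 395, 427]) cube([1586, 340, 31]);
translate([301, 395, 0]) cube([55, 55, 427]);
translate([301, 680, 0]) cube([55, 55, 427]);
translate([1832, 395, 0]) cube([55, 55, 427]);
translate([1832, 680, 0]) cube([55, 55, 427]);


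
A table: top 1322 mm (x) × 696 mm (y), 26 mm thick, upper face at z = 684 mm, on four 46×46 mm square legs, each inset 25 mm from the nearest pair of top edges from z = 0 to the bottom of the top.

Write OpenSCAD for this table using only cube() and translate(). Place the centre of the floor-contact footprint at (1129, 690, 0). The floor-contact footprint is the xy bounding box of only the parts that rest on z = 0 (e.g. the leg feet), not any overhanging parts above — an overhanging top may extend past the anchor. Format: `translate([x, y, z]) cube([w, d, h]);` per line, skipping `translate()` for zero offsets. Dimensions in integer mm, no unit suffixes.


translate([468, 342, 658]) cube([1322, 696, 26]);
translate([493, 367, 0]) cube([46, 46, 658]);
translate([1719, 367, 0]) cube([46, 46, 658]);
translate([493, 967, 0]) cube([46, 46, 658]);
translate([1719, 967, 0]) cube([46, 46, 658]);


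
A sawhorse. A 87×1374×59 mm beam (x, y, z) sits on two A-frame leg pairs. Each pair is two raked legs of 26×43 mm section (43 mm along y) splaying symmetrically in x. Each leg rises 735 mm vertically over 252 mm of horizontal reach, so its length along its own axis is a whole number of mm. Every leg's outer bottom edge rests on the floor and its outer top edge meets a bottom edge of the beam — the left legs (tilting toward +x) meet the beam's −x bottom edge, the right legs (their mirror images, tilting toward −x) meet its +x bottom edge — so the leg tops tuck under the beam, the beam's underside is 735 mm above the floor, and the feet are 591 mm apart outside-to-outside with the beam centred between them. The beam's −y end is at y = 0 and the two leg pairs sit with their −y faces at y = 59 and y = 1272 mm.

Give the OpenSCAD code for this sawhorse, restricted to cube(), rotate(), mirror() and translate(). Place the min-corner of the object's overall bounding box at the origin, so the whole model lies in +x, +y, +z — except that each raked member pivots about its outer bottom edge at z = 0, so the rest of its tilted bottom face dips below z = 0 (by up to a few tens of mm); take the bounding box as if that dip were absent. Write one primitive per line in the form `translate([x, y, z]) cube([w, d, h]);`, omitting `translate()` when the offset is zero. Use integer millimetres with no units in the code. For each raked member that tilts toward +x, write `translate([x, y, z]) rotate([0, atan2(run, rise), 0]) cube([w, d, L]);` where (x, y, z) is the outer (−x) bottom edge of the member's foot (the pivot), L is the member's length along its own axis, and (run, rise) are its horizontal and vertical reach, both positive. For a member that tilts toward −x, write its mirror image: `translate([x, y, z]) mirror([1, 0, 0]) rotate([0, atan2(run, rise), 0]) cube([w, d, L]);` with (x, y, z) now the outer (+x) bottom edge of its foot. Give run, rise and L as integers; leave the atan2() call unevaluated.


translate([252, 0, 735]) cube([87, 1374, 59]);
translate([0, 59, 0]) rotate([0, atan2(252, 735), 0]) cube([26, 43, 777]);
translate([591, 59, 0]) mirror([1, 0, 0]) rotate([0, atan2(252, 735), 0]) cube([26, 43, 777]);
translate([0, 1272, 0]) rotate([0, atan2(252, 735), 0]) cube([26, 43, 777]);
translate([591, 1272, 0]) mirror([1, 0, 0]) rotate([0, atan2(252, 735), 0]) cube([26, 43, 777]);


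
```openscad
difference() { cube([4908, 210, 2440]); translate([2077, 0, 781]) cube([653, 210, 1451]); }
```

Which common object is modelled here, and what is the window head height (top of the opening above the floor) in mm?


A wall with a window opening. The window head height is 2232 mm.

A wall with a rectangular opening subtracted — a window. Sill at z = 781, opening 1451 mm tall, so the head is at 781 + 1451 = 2232 mm.


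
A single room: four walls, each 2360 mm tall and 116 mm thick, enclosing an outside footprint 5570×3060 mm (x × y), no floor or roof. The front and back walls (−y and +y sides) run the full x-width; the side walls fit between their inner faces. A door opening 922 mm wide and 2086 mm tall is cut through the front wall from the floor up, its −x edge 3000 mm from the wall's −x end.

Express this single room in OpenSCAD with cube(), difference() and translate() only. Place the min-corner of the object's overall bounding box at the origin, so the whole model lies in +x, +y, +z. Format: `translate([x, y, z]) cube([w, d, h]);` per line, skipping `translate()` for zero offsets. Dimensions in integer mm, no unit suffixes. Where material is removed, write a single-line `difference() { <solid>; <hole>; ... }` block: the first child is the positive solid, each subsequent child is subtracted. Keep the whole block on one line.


difference() { cube([5570, 116, 2360]); translate([3000, 0, 0]) cube([922, 116, 2086]); }
translate([0, 2944, 0]) cube([5570, 116, 2360]);
translate([0, 116, 0]) cube([116, 2828, 2360]);
translate([5454, 116, 0]) cube([116, 2828, 2360]);


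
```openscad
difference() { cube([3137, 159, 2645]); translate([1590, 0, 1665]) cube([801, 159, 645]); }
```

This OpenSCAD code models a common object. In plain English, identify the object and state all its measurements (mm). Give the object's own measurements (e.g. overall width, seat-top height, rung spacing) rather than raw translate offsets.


A wall 3137 mm long (x), 159 mm thick (y), 2645 mm tall, with a rectangular window opening cut through it. The opening is 801 mm wide and 645 mm tall; its sill is at z = 1665 mm and its near (−x) edge is 1590 mm from the wall's −x end. The opening passes through the full wall thickness.


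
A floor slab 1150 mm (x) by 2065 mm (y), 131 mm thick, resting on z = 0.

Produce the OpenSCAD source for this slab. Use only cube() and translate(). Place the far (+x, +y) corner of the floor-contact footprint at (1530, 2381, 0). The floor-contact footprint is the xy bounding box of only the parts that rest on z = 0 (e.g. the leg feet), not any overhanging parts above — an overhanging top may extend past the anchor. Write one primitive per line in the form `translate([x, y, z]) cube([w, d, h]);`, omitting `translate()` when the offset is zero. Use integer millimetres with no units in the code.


translate([380, 316, 0]) cube([1150, 2065, 131]);


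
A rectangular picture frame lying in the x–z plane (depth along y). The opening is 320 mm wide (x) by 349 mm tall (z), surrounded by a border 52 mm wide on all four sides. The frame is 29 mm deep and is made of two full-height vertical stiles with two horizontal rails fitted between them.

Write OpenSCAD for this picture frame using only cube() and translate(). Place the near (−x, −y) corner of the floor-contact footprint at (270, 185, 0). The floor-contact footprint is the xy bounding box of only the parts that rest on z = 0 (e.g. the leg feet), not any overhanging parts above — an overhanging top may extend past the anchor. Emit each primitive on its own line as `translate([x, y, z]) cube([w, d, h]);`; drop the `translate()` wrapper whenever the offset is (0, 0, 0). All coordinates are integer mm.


translate([270, 185, 0]) cube([52, 29, 453]);
translate([642, 185, 0]) cube([52, 29, 453]);
translate([322, 185, 0]) cube([320, 29, 52]);
translate([322, 185, 401]) cube([320, 29, 52]);


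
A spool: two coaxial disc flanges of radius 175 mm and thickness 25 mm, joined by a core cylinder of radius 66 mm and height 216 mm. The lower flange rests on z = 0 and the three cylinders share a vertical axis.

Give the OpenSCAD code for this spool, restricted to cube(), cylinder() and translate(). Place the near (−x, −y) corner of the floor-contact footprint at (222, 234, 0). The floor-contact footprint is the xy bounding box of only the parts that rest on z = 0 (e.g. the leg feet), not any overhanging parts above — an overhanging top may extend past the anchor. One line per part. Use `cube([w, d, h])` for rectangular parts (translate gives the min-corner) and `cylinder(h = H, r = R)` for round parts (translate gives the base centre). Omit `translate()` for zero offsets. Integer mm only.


translate([397, 409, 0]) cylinder(h = 25, r = 175);
translate([397, 409, 25]) cylinder(h = 216, r = 66);
translate([397, 409, 241]) cylinder(h = 25, r = 175);


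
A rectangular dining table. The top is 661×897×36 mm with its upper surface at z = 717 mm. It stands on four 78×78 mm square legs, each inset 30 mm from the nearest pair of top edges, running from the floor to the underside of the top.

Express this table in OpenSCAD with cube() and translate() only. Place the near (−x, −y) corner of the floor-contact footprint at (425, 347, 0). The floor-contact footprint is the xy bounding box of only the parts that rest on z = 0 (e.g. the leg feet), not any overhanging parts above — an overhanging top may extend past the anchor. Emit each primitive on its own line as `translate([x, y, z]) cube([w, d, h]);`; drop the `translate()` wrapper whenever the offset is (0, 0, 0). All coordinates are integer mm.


translate([395, 317, 681]) cube([661, 897, 36]);
translate([425, 347, 0]) cube([78, 78, 681]);
translate([948, 347, 0]) cube([78, 78, 681]);
translate([425, 1106, 0]) cube([78, 78, 681]);
translate([948, 1106, 0]) cube([78, 78, 681]);


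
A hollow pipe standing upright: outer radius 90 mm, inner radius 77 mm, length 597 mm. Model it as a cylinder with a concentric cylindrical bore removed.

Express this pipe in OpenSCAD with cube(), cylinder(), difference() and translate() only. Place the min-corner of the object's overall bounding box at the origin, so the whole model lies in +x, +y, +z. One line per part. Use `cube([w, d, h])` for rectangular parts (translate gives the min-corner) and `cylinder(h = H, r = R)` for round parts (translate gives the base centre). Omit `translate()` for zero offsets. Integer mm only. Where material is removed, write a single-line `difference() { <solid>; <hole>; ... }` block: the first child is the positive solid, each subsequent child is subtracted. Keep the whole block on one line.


difference() { translate([90, 90, 0]) cylinder(h = 597, r = 90); translate([90, 90, 0]) cylinder(h = 597, r = 77); }


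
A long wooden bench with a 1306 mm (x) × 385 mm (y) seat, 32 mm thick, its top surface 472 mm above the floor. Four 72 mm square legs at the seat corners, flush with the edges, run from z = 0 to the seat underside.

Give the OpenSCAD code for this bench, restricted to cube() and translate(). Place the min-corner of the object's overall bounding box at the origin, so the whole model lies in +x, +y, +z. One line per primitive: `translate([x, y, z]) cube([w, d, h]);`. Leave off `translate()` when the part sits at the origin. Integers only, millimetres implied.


translate([0, 0, 440]) cube([1306, 385, 32]);
cube([72, 72, 440]);
translate([0, 313, 0]) cube([72, 72, 440]);
translate([1234, 0, 0]) cube([72, 72, 440]);
translate([1234, 313, 0]) cube([72, 72, 440]);


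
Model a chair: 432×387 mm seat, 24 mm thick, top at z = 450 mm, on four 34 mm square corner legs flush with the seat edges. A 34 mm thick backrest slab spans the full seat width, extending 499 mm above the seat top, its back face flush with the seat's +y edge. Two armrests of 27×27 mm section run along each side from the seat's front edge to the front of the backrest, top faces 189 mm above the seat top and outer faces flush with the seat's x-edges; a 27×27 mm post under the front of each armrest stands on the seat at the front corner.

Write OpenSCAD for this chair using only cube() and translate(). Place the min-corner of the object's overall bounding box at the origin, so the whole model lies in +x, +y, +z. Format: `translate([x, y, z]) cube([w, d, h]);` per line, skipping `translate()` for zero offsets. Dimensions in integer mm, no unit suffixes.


// leg_h = 450 - 24 = 426
// arm post h = 189 - 27 = 162
translate([0, 0, 426]) cube([432, 387, 24]);
cube([34, 34, 426]);
translate([398, 0, 0]) cube([34, 34, 426]);
translate([0, 353, 0]) cube([34, 34, 426]);
translate([398, 353, 0]) cube([34, 34, 426]);
translate([0, 353, 450]) cube([432, 34, 499]);
translate([0, 0, 612]) cube([27, 353, 27]);
translate([405, 0, 612]) cube([27, 353, 27]);
translate([0, 0, 450]) cube([27, 27, 162]);
translate([405, 0, 450]) cube([27, 27, 162]);


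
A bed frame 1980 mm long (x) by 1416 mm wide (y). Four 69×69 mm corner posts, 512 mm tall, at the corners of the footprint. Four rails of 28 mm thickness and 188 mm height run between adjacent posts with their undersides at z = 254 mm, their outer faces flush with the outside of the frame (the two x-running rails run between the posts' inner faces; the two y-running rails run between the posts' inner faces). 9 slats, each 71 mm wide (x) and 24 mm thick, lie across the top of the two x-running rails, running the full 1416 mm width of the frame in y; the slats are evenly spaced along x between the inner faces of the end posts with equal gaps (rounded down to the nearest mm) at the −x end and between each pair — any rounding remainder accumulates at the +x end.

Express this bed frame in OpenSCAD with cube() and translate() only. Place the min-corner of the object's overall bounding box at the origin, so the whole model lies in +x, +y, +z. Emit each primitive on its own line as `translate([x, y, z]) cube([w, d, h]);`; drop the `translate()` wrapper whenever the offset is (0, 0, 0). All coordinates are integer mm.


// slat z = rail_z + rail_h = 254 + 188 = 442
// slat gap = ⌊(1842 − 9·71) / 10⌋ = 120
cube([69, 69, 512]);
translate([0, 1347, 0]) cube([69, 69, 512]);
translate([1911, 0, 0]) cube([69, 69, 512]);
translate([1911, 1347, 0]) cube([69, 69, 512]);
translate([69, 0, 254]) cube([1842, 28, 188]);
translate([69, 1388, 254]) cube([1842, 28, 188]);
translate([0, 69, 254]) cube([28, 1278, 188]);
translate([1952, 69, 254]) cube([28, 1278, 188]);
translate([189, 0, 442]) cube([71, 1416, 24]);
translate([380, 0, 442]) cube([71, 1416, 24]);
translate([571, 0, 442]) cube([71, 1416, 24]);
translate([762, 0, 442]) cube([71, 1416, 24]);
translate([953, 0, 442]) cube([71, 1416, 24]);
translate([1144, 0, 442]) cube([71, 1416, 24]);
translate([1335, 0, 442]) cube([71, 1416, 24]);
translate([1526, 0, 442]) cube([71, 1416, 24]);
translate([1717, 0, 442]) cube([71, 1416, 24]);


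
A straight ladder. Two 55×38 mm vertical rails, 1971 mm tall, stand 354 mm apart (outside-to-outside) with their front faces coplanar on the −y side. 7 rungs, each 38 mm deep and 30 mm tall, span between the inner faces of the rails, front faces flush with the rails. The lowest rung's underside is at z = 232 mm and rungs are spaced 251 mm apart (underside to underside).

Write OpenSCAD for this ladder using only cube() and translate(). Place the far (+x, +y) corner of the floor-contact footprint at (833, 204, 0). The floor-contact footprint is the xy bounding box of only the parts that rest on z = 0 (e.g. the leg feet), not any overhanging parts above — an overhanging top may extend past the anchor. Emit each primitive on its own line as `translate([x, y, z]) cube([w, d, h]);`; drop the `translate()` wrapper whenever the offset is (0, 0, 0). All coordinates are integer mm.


// rung span = 354 - 2*55 = 244
// rung[k] z = 232 + k*251
translate([479, 166, 0]) cube([55, 38, 1971]);
translate([778, 166, 0]) cube([55, 38, 1971]);
translate([534, 166, 232]) cube([244, 38, 30]);
translate([534, 166, 483]) cube([244, 38, 30]);
translate([534, 166, 734]) cube([244, 38, 30]);
translate([534, 166, 985]) cube([244, 38, 30]);
translate([534, 166, 1236]) cube([244, 38, 30]);
translate([534, 166, 1487]) cube([244, 38, 30]);
translate([534, 166, 1738]) cube([244, 38, 30]);


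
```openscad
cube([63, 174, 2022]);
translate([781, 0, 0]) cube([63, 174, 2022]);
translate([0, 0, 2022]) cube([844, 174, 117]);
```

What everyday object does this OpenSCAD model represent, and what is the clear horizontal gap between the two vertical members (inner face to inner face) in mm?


A door frame. The clear opening width is 718 mm.

Two 2022 mm tall posts with a header on top — a door frame. The left jamb is 63 mm wide at x = 0; the right jamb starts at x = 781. The clear opening is 781 − 63 = 718 mm.


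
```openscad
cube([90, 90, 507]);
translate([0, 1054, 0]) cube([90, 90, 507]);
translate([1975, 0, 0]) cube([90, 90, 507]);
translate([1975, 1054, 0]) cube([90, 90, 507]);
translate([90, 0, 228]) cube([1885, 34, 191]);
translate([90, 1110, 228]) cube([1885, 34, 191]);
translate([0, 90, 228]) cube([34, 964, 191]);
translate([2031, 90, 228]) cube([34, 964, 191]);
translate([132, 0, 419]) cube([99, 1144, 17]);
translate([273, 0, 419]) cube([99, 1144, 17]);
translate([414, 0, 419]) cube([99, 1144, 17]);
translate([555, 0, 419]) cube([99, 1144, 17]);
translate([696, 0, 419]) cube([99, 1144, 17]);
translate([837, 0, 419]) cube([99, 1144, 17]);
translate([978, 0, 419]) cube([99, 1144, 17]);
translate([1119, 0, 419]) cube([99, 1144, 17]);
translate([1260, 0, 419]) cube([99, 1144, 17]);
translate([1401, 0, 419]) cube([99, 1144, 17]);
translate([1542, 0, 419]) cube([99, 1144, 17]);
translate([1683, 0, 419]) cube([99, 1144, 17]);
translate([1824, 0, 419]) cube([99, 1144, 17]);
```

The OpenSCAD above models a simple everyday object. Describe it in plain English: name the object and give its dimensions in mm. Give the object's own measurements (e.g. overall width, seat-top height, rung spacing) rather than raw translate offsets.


A bed frame 2065 mm long (x) by 1144 mm wide (y). Four 90×90 mm corner posts, 507 mm tall, at the corners of the footprint. Four rails of 34 mm thickness and 191 mm height run between adjacent posts with their undersides at z = 228 mm, their outer faces flush with the outside of the frame (the two x-running rails run between the posts' inner faces; the two y-running rails run between the posts' inner faces). 13 slats, each 99 mm wide (x) and 17 mm thick, lie across the top of the two x-running rails, running the full 1144 mm width of the frame in y; along x they sit between the end posts with a 42 mm gap after the −x posts and between neighbouring slats, leaving 52 mm before the +x posts.
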